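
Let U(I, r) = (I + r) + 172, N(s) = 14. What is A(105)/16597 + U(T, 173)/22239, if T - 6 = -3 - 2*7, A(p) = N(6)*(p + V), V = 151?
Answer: 12178282/52728669 ≈ 0.23096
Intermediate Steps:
A(p) = 2114 + 14*p (A(p) = 14*(p + 151) = 14*(151 + p) = 2114 + 14*p)
T = -11 (T = 6 + (-3 - 2*7) = 6 + (-3 - 14) = 6 - 17 = -11)
U(I, r) = 172 + I + r
A(105)/16597 + U(T, 173)/22239 = (2114 + 14*105)/16597 + (172 - 11 + 173)/22239 = (2114 + 1470)*(1/16597) + 334*(1/22239) = 3584*(1/16597) + 334/22239 = 512/2371 + 334/22239 = 12178282/52728669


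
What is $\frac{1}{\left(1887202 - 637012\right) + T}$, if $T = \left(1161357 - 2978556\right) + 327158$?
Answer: $- \frac{1}{239851} \approx -4.1693 \cdot 10^{-6}$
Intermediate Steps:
$T = -1490041$ ($T = -1817199 + 327158 = -1490041$)
$\frac{1}{\left(1887202 - 637012\right) + T} = \frac{1}{\left(1887202 - 637012\right) - 1490041} = \frac{1}{1250190 - 1490041} = \frac{1}{-239851} = - \frac{1}{239851}$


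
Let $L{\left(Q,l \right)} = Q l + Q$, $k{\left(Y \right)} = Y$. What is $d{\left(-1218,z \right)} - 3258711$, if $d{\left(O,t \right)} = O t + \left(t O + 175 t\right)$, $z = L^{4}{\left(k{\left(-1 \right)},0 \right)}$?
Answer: $-3260972$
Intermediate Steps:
$L{\left(Q,l \right)} = Q + Q l$
$z = 1$ ($z = \left(- (1 + 0)\right)^{4} = \left(\left(-1\right) 1\right)^{4} = \left(-1\right)^{4} = 1$)
$d{\left(O,t \right)} = 175 t + 2 O t$ ($d{\left(O,t \right)} = O t + \left(O t + 175 t\right) = O t + \left(175 t + O t\right) = 175 t + 2 O t$)
$d{\left(-1218,z \right)} - 3258711 = 1 \left(175 + 2 \left(-1218\right)\right) - 3258711 = 1 \left(175 - 2436\right) - 3258711 = 1 \left(-2261\right) - 3258711 = -2261 - 3258711 = -3260972$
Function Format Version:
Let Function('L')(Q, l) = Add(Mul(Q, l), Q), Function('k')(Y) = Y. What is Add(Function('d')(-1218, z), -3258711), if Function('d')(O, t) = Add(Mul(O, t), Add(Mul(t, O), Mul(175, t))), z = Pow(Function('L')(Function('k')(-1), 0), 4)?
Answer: -3260972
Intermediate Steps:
Function('L')(Q, l) = Add(Q, Mul(Q, l))
z = 1 (z = Pow(Mul(-1, Add(1, 0)), 4) = Pow(Mul(-1, 1), 4) = Pow(-1, 4) = 1)
Function('d')(O, t) = Add(Mul(175, t), Mul(2, O, t)) (Function('d')(O, t) = Add(Mul(O, t), Add(Mul(O, t), Mul(175, t))) = Add(Mul(O, t), Add(Mul(175, t), Mul(O, t))) = Add(Mul(175, t), Mul(2, O, t)))
Add(Function('d')(-1218, z), -3258711) = Add(Mul(1, Add(175, Mul(2, -1218))), -3258711) = Add(Mul(1, Add(175, -2436)), -3258711) = Add(Mul(1, -2261), -3258711) = Add(-2261, -3258711) = -3260972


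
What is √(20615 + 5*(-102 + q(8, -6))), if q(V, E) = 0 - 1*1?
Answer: 10*√201 ≈ 141.77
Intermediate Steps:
q(V, E) = -1 (q(V, E) = 0 - 1 = -1)
√(20615 + 5*(-102 + q(8, -6))) = √(20615 + 5*(-102 - 1)) = √(20615 + 5*(-103)) = √(20615 - 515) = √20100 = 10*√201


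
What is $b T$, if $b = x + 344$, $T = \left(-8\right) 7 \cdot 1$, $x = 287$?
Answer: $-35336$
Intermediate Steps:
$T = -56$ ($T = \left(-56\right) 1 = -56$)
$b = 631$ ($b = 287 + 344 = 631$)
$b T = 631 \left(-56\right) = -35336$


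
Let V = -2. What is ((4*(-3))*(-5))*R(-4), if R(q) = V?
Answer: -120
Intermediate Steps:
R(q) = -2
((4*(-3))*(-5))*R(-4) = ((4*(-3))*(-5))*(-2) = -12*(-5)*(-2) = 60*(-2) = -120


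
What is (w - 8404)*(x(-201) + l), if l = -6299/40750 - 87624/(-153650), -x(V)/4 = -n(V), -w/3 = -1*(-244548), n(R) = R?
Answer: 37335641368471408/62612375 ≈ 5.9630e+8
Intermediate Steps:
w = -733644 (w = -(-3)*(-244548) = -3*244548 = -733644)
x(V) = 4*V (x(V) = -(-4)*V = 4*V)
l = 52056733/125224750 (l = -6299*1/40750 - 87624*(-1/153650) = -6299/40750 + 43812/76825 = 52056733/125224750 ≈ 0.41571)
(w - 8404)*(x(-201) + l) = (-733644 - 8404)*(4*(-201) + 52056733/125224750) = -742048*(-804 + 52056733/125224750) = -742048*(-100628642267/125224750) = 37335641368471408/62612375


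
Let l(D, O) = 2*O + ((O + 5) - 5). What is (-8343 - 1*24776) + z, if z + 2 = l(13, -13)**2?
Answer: -31600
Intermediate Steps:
l(D, O) = 3*O (l(D, O) = 2*O + ((5 + O) - 5) = 2*O + O = 3*O)
z = 1519 (z = -2 + (3*(-13))**2 = -2 + (-39)**2 = -2 + 1521 = 1519)
(-8343 - 1*24776) + z = (-8343 - 1*24776) + 1519 = (-8343 - 24776) + 1519 = -33119 + 1519 = -31600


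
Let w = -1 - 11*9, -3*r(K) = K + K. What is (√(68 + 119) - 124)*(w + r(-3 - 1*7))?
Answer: 34720/3 - 280*√187/3 ≈ 10297.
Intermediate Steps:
r(K) = -2*K/3 (r(K) = -(K + K)/3 = -2*K/3)
w = -100 (w = -1 - 99 = -100)
(√(68 + 119) - 124)*(w + r(-3 - 1*7)) = (√(68 + 119) - 124)*(-100 - 2*(-3 - 1*7)/3) = (√187 - 124)*(-100 - 2*(-3 - 7)/3) = (-124 + √187)*(-100 - ⅔*(-10)) = (-124 + √187)*(-100 + 20/3) = (-124 + √187)*(-280/3) = 34720/3 - 280*√187/3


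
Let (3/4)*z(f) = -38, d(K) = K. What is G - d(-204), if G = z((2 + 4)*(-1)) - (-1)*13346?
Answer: 40498/3 ≈ 13499.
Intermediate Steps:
z(f) = -152/3 (z(f) = (4/3)*(-38) = -152/3)
G = 39886/3 (G = -152/3 - (-1)*13346 = -152/3 - 1*(-13346) = -152/3 + 13346 = 39886/3 ≈ 13295.)
G - d(-204) = 39886/3 - 1*(-204) = 39886/3 + 204 = 40498/3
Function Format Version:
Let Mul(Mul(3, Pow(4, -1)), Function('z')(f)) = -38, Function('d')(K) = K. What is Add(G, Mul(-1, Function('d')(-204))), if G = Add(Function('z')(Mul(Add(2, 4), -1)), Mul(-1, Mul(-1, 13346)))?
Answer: Rational(40498, 3) ≈ 13499.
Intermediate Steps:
Function('z')(f) = Rational(-152, 3) (Function('z')(f) = Mul(Rational(4, 3), -38) = Rational(-152, 3))
G = Rational(39886, 3) (G = Add(Rational(-152, 3), Mul(-1, Mul(-1, 13346))) = Add(Rational(-152, 3), Mul(-1, -13346)) = Add(Rational(-152, 3), 13346) = Rational(39886, 3) ≈ 13295.)
Add(G, Mul(-1, Function('d')(-204))) = Add(Rational(39886, 3), Mul(-1, -204)) = Add(Rational(39886, 3), 204) = Rational(40498, 3)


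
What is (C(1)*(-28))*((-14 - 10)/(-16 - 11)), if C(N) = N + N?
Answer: -448/9 ≈ -49.778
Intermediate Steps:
C(N) = 2*N
(C(1)*(-28))*((-14 - 10)/(-16 - 11)) = ((2*1)*(-28))*((-14 - 10)/(-16 - 11)) = (2*(-28))*(-24/(-27)) = -(-1344)*(-1)/27 = -56*8/9 = -448/9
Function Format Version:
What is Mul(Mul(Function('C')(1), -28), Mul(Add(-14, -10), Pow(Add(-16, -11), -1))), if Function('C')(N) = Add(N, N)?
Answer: Rational(-448, 9) ≈ -49.778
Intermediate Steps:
Function('C')(N) = Mul(2, N)
Mul(Mul(Function('C')(1), -28), Mul(Add(-14, -10), Pow(Add(-16, -11), -1))) = Mul(Mul(Mul(2, 1), -28), Mul(Add(-14, -10), Pow(Add(-16, -11), -1))) = Mul(Mul(2, -28), Mul(-24, Pow(-27, -1))) = Mul(-56, Mul(-24, Rational(-1, 27))) = Mul(-56, Rational(8, 9)) = Rational(-448, 9)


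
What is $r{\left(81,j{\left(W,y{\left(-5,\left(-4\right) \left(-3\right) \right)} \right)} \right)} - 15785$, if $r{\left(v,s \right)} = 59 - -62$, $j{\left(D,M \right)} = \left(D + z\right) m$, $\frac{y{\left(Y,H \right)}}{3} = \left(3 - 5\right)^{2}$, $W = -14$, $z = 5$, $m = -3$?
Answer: $-15664$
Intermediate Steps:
$y{\left(Y,H \right)} = 12$ ($y{\left(Y,H \right)} = 3 \left(3 - 5\right)^{2} = 3 \left(-2\right)^{2} = 3 \cdot 4 = 12$)
$j{\left(D,M \right)} = -15 - 3 D$ ($j{\left(D,M \right)} = \left(D + 5\right) \left(-3\right) = \left(5 + D\right) \left(-3\right) = -15 - 3 D$)
$r{\left(v,s \right)} = 121$ ($r{\left(v,s \right)} = 59 + 62 = 121$)
$r{\left(81,j{\left(W,y{\left(-5,\left(-4\right) \left(-3\right) \right)} \right)} \right)} - 15785 = 121 - 15785 = -15664$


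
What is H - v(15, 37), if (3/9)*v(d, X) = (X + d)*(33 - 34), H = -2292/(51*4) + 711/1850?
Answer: 4564937/31450 ≈ 145.15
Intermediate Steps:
H = -341263/31450 (H = -2292/204 + 711*(1/1850) = -2292*1/204 + 711/1850 = -191/17 + 711/1850 = -341263/31450 ≈ -10.851)
v(d, X) = -3*X - 3*d (v(d, X) = 3*((X + d)*(33 - 34)) = 3*((X + d)*(-1)) = 3*(-X - d) = -3*X - 3*d)
H - v(15, 37) = -341263/31450 - (-3*37 - 3*15) = -341263/31450 - (-111 - 45) = -341263/31450 - 1*(-156) = -341263/31450 + 156 = 4564937/31450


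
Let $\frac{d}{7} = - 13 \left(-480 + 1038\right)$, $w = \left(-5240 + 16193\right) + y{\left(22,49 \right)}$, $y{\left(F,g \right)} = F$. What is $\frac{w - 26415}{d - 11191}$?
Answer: $\frac{15440}{61969} \approx 0.24916$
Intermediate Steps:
$w = 10975$ ($w = \left(-5240 + 16193\right) + 22 = 10953 + 22 = 10975$)
$d = -50778$ ($d = 7 \left(- 13 \left(-480 + 1038\right)\right) = 7 \left(\left(-13\right) 558\right) = 7 \left(-7254\right) = -50778$)
$\frac{w - 26415}{d - 11191} = \frac{10975 - 26415}{-50778 - 11191} = \frac{10975 - 26415}{-61969} = \left(-15440\right) \left(- \frac{1}{61969}\right) = \frac{15440}{61969}$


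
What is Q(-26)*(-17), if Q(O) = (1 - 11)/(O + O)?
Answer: -85/26 ≈ -3.2692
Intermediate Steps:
Q(O) = -5/O (Q(O) = -10*1/(2*O) = -5/O)
Q(-26)*(-17) = -5/(-26)*(-17) = -5*(-1/26)*(-17) = (5/26)*(-17) = -85/26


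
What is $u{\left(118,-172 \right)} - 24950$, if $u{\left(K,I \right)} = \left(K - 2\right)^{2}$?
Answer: $-11494$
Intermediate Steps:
$u{\left(K,I \right)} = \left(-2 + K\right)^{2}$
$u{\left(118,-172 \right)} - 24950 = \left(-2 + 118\right)^{2} - 24950 = 116^{2} - 24950 = 13456 - 24950 = -11494$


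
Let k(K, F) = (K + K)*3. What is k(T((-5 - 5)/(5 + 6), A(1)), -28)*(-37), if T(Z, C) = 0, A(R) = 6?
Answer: 0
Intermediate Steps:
k(K, F) = 6*K (k(K, F) = (2*K)*3 = 6*K)
k(T((-5 - 5)/(5 + 6), A(1)), -28)*(-37) = (6*0)*(-37) = 0*(-37) = 0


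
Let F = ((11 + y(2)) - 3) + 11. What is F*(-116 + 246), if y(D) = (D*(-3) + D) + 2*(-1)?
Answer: 1690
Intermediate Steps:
y(D) = -2 - 2*D (y(D) = (-3*D + D) - 2 = -2*D - 2 = -2 - 2*D)
F = 13 (F = ((11 + (-2 - 2*2)) - 3) + 11 = ((11 + (-2 - 4)) - 3) + 11 = ((11 - 6) - 3) + 11 = (5 - 3) + 11 = 2 + 11 = 13)
F*(-116 + 246) = 13*(-116 + 246) = 13*130 = 1690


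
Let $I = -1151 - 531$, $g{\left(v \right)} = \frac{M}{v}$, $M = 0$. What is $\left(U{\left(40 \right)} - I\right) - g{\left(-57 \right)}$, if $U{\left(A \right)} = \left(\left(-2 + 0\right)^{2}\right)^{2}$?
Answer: $1698$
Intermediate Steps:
$g{\left(v \right)} = 0$ ($g{\left(v \right)} = \frac{0}{v} = 0$)
$I = -1682$
$U{\left(A \right)} = 16$ ($U{\left(A \right)} = \left(\left(-2\right)^{2}\right)^{2} = 4^{2} = 16$)
$\left(U{\left(40 \right)} - I\right) - g{\left(-57 \right)} = \left(16 - -1682\right) - 0 = \left(16 + 1682\right) + 0 = 1698 + 0 = 1698$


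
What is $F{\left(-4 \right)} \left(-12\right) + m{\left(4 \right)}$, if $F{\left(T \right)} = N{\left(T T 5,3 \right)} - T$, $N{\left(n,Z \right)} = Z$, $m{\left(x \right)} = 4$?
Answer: $-80$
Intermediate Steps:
$F{\left(T \right)} = 3 - T$
$F{\left(-4 \right)} \left(-12\right) + m{\left(4 \right)} = \left(3 - -4\right) \left(-12\right) + 4 = \left(3 + 4\right) \left(-12\right) + 4 = 7 \left(-12\right) + 4 = -84 + 4 = -80$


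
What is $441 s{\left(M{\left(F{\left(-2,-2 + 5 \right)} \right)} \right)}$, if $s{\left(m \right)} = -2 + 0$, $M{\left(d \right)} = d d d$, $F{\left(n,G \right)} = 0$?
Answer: $-882$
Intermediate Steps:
$M{\left(d \right)} = d^{3}$ ($M{\left(d \right)} = d^{2} d = d^{3}$)
$s{\left(m \right)} = -2$
$441 s{\left(M{\left(F{\left(-2,-2 + 5 \right)} \right)} \right)} = 441 \left(-2\right) = -882$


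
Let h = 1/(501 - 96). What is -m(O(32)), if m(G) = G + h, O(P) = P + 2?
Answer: -13771/405 ≈ -34.002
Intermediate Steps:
h = 1/405 ≈ 0.0024691
O(P) = 2 + P
m(G) = 1/405 + G (m(G) = G + 1/405 = 1/405 + G)
-m(O(32)) = -(1/405 + (2 + 32)) = -(1/405 + 34) = -1*13771/405 = -13771/405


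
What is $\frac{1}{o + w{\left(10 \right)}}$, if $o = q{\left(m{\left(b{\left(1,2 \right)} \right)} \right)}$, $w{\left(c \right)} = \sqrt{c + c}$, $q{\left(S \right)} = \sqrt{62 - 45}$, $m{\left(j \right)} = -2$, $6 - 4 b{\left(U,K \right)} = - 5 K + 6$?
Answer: $\frac{1}{\sqrt{17} + 2 \sqrt{5}} \approx 0.11634$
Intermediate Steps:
$b{\left(U,K \right)} = \frac{5 K}{4}$ ($b{\left(U,K \right)} = \frac{3}{2} - \frac{- 5 K + 6}{4} = \frac{3}{2} - \frac{6 - 5 K}{4} = \frac{3}{2} + \left(- \frac{3}{2} + \frac{5 K}{4}\right) = \frac{5 K}{4}$)
$q{\left(S \right)} = \sqrt{17}$
$w{\left(c \right)} = \sqrt{2} \sqrt{c}$ ($w{\left(c \right)} = \sqrt{2 c} = \sqrt{2} \sqrt{c}$)
$o = \sqrt{17} \approx 4.1231$
$\frac{1}{o + w{\left(10 \right)}} = \frac{1}{\sqrt{17} + \sqrt{2} \sqrt{10}} = \frac{1}{\sqrt{17} + 2 \sqrt{5}}$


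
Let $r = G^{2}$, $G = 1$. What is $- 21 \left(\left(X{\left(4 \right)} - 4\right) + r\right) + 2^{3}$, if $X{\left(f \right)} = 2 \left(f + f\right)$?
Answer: $-265$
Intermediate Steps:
$r = 1$ ($r = 1^{2} = 1$)
$X{\left(f \right)} = 4 f$ ($X{\left(f \right)} = 2 \cdot 2 f = 4 f$)
$- 21 \left(\left(X{\left(4 \right)} - 4\right) + r\right) + 2^{3} = - 21 \left(\left(4 \cdot 4 - 4\right) + 1\right) + 2^{3} = - 21 \left(\left(16 - 4\right) + 1\right) + 8 = - 21 \left(12 + 1\right) + 8 = \left(-21\right) 13 + 8 = -273 + 8 = -265$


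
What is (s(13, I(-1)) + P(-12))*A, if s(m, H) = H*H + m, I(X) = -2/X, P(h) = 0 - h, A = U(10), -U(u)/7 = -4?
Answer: 812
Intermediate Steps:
U(u) = 28 (U(u) = -7*(-4) = 28)
A = 28
P(h) = -h
s(m, H) = m + H² (s(m, H) = H² + m = m + H²)
(s(13, I(-1)) + P(-12))*A = ((13 + (-2/(-1))²) - 1*(-12))*28 = ((13 + (-2*(-1))²) + 12)*28 = ((13 + 2²) + 12)*28 = ((13 + 4) + 12)*28 = (17 + 12)*28 = 29*28 = 812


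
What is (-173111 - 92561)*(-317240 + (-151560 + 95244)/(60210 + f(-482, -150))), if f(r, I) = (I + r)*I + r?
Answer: 36999746242421/439 ≈ 8.4282e+10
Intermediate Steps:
f(r, I) = r + I*(I + r) (f(r, I) = I*(I + r) + r = r + I*(I + r))
(-173111 - 92561)*(-317240 + (-151560 + 95244)/(60210 + f(-482, -150))) = (-173111 - 92561)*(-317240 + (-151560 + 95244)/(60210 + (-482 + (-150)**2 - 150*(-482)))) = -265672*(-317240 - 56316/(60210 + (-482 + 22500 + 72300))) = -265672*(-317240 - 56316/(60210 + 94318)) = -265672*(-317240 - 56316/154528) = -265672*(-317240 - 56316*1/154528) = -265672*(-317240 - 14079/38632) = -265672*(-12255629759/38632) = 36999746242421/439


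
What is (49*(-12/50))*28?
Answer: -8232/25 ≈ -329.28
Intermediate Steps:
(49*(-12/50))*28 = (49*(-12*1/50))*28 = (49*(-6/25))*28 = -294/25*28 = -8232/25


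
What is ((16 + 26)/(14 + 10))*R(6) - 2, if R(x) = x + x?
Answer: 19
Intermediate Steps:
R(x) = 2*x
((16 + 26)/(14 + 10))*R(6) - 2 = ((16 + 26)/(14 + 10))*(2*6) - 2 = (42/24)*12 - 2 = (42*(1/24))*12 - 2 = (7/4)*12 - 2 = 21 - 2 = 19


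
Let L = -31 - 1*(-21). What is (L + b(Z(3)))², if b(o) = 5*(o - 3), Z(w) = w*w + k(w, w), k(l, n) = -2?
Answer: 100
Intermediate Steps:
L = -10 (L = -31 + 21 = -10)
Z(w) = -2 + w² (Z(w) = w*w - 2 = w² - 2 = -2 + w²)
b(o) = -15 + 5*o (b(o) = 5*(-3 + o) = -15 + 5*o)
(L + b(Z(3)))² = (-10 + (-15 + 5*(-2 + 3²)))² = (-10 + (-15 + 5*(-2 + 9)))² = (-10 + (-15 + 5*7))² = (-10 + (-15 + 35))² = (-10 + 20)² = 10² = 100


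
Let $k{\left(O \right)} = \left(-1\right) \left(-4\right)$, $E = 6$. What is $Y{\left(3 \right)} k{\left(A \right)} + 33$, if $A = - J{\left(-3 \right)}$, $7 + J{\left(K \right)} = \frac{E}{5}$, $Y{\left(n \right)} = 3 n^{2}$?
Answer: $141$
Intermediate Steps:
$J{\left(K \right)} = - \frac{29}{5}$ ($J{\left(K \right)} = -7 + \frac{6}{5} = - \frac{29}{5}$)
$A = \frac{29}{5}$ ($A = \left(-1\right) \left(- \frac{29}{5}\right) = \frac{29}{5} \approx 5.8$)
$k{\left(O \right)} = 4$
$Y{\left(3 \right)} k{\left(A \right)} + 33 = 3 \cdot 3^{2} \cdot 4 + 33 = 3 \cdot 9 \cdot 4 + 33 = 27 \cdot 4 + 33 = 108 + 33 = 141$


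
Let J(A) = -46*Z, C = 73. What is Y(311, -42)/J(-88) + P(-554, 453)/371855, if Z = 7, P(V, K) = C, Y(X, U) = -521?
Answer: 193759961/119737310 ≈ 1.6182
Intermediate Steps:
P(V, K) = 73
J(A) = -322 (J(A) = -46*7 = -322)
Y(311, -42)/J(-88) + P(-554, 453)/371855 = -521/(-322) + 73/371855 = -521*(-1/322) + 73*(1/371855) = 521/322 + 73/371855 = 193759961/119737310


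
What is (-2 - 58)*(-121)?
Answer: 7260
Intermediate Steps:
(-2 - 58)*(-121) = -60*(-121) = 7260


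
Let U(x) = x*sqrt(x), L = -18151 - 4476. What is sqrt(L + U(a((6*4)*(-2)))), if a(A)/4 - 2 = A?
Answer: sqrt(-22627 - 368*I*sqrt(46)) ≈ 8.2837 - 150.65*I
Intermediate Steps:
a(A) = 8 + 4*A
L = -22627
U(x) = x**(3/2)
sqrt(L + U(a((6*4)*(-2)))) = sqrt(-22627 + (8 + 4*((6*4)*(-2)))**(3/2)) = sqrt(-22627 + (8 + 4*(24*(-2)))**(3/2)) = sqrt(-22627 + (8 + 4*(-48))**(3/2)) = sqrt(-22627 + (8 - 192)**(3/2)) = sqrt(-22627 + (-184)**(3/2)) = sqrt(-22627 - 368*I*sqrt(46))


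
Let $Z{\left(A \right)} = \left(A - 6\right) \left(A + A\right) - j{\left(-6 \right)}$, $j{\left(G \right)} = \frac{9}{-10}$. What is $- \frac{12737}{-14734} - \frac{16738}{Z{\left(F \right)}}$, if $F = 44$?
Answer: $- \frac{2040137007}{492837566} \approx -4.1396$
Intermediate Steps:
$j{\left(G \right)} = - \frac{9}{10}$ ($j{\left(G \right)} = 9 \left(- \frac{1}{10}\right) = - \frac{9}{10}$)
$Z{\left(A \right)} = \frac{9}{10} + 2 A \left(-6 + A\right)$ ($Z{\left(A \right)} = \left(A - 6\right) \left(A + A\right) - - \frac{9}{10} = \left(-6 + A\right) 2 A + \frac{9}{10} = 2 A \left(-6 + A\right) + \frac{9}{10} = \frac{9}{10} + 2 A \left(-6 + A\right)$)
$- \frac{12737}{-14734} - \frac{16738}{Z{\left(F \right)}} = - \frac{12737}{-14734} - \frac{16738}{\frac{9}{10} - 528 + 2 \cdot 44^{2}} = \left(-12737\right) \left(- \frac{1}{14734}\right) - \frac{16738}{\frac{9}{10} - 528 + 2 \cdot 1936} = \frac{12737}{14734} - \frac{16738}{\frac{9}{10} - 528 + 3872} = \frac{12737}{14734} - \frac{16738}{\frac{33449}{10}} = \frac{12737}{14734} - \frac{167380}{33449} = - \frac{2040137007}{492837566}$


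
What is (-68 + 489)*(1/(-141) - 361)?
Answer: -21429742/141 ≈ -1.5198e+5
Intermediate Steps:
(-68 + 489)*(1/(-141) - 361) = 421*(-1/141 - 361) = 421*(-50902/141) = -21429742/141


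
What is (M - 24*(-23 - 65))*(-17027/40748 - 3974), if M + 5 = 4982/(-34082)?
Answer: -1453614723020196/173596667 ≈ -8.3735e+6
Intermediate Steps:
M = -87696/17041 (M = -5 + 4982/(-34082) = -5 + 4982*(-1/34082) = -5 - 2491/17041 = -87696/17041 ≈ -5.1462)
(M - 24*(-23 - 65))*(-17027/40748 - 3974) = (-87696/17041 - 24*(-23 - 65))*(-17027/40748 - 3974) = (-87696/17041 - 24*(-88))*(-17027*1/40748 - 3974) = (-87696/17041 + 2112)*(-17027/40748 - 3974) = (35902896/17041)*(-161949579/40748) = -1453614723020196/173596667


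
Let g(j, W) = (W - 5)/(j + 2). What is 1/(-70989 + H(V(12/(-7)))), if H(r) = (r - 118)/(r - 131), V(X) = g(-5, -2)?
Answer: -386/27401407 ≈ -1.4087e-5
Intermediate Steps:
g(j, W) = (-5 + W)/(2 + j)
V(X) = 7/3 (V(X) = (-5 - 2)/(2 - 5) = -7/(-3) = -1/3*(-7) = 7/3)
H(r) = (-118 + r)/(-131 + r)
1/(-70989 + H(V(12/(-7)))) = 1/(-70989 + (-118 + 7/3)/(-131 + 7/3)) = 1/(-70989 - 347/3/(-386/3)) = 1/(-70989 - 3/386*(-347/3)) = 1/(-70989 + 347/386) = 1/(-27401407/386) = -386/27401407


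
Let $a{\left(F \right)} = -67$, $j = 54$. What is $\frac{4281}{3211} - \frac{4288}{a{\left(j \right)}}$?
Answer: $\frac{209785}{3211} \approx 65.333$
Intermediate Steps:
$\frac{4281}{3211} - \frac{4288}{a{\left(j \right)}} = \frac{4281}{3211} - \frac{4288}{-67} = 4281 \cdot \frac{1}{3211} - -64 = \frac{4281}{3211} + 64 = \frac{209785}{3211}$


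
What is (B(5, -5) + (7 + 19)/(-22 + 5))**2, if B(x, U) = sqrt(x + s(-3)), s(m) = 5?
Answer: 3566/289 - 52*sqrt(10)/17 ≈ 2.6663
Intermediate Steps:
B(x, U) = sqrt(5 + x) (B(x, U) = sqrt(x + 5) = sqrt(5 + x))
(B(5, -5) + (7 + 19)/(-22 + 5))**2 = (sqrt(5 + 5) + (7 + 19)/(-22 + 5))**2 = (sqrt(10) + 26/(-17))**2 = (sqrt(10) + 26*(-1/17))**2 = (sqrt(10) - 26/17)**2 = (-26/17 + sqrt(10))**2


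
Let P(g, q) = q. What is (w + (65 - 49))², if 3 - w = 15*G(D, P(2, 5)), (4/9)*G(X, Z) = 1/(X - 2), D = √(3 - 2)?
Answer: 44521/16 ≈ 2782.6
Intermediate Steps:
D = 1 (D = √1 = 1)
G(X, Z) = 9/(4*(-2 + X)) (G(X, Z) = 9/(4*(X - 2)) = 9/(4*(-2 + X)))
w = 147/4 (w = 3 - 15*9/(4*(-2 + 1)) = 3 - 15*(9/4)/(-1) = 3 - 15*(9/4)*(-1) = 3 - 15*(-9)/4 = 3 - 1*(-135/4) = 3 + 135/4 = 147/4 ≈ 36.750)
(w + (65 - 49))² = (147/4 + (65 - 49))² = (147/4 + 16)² = (211/4)² = 44521/16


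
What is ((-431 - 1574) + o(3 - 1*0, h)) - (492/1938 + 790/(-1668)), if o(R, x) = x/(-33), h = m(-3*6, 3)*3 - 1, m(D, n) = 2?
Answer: -1980339271/987734 ≈ -2004.9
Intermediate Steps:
h = 5 (h = 2*3 - 1 = 6 - 1 = 5)
o(R, x) = -x/33 (o(R, x) = x*(-1/33) = -x/33)
((-431 - 1574) + o(3 - 1*0, h)) - (492/1938 + 790/(-1668)) = ((-431 - 1574) - 1/33*5) - (492/1938 + 790/(-1668)) = (-2005 - 5/33) - (492*(1/1938) + 790*(-1/1668)) = -66170/33 - (82/323 - 395/834) = -66170/33 - 1*(-59197/269382) = -66170/33 + 59197/269382 = -1980339271/987734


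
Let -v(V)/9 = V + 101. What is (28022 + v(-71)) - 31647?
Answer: -3895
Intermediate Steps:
v(V) = -909 - 9*V (v(V) = -9*(V + 101) = -9*(101 + V) = -909 - 9*V)
(28022 + v(-71)) - 31647 = (28022 + (-909 - 9*(-71))) - 31647 = (28022 + (-909 + 639)) - 31647 = (28022 - 270) - 31647 = 27752 - 31647 = -3895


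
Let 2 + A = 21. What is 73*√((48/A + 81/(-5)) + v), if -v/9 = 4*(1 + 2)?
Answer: 73*I*√1098105/95 ≈ 805.23*I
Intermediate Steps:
A = 19 (A = -2 + 21 = 19)
v = -108 (v = -36*(1 + 2) = -36*3 = -9*12 = -108)
73*√((48/A + 81/(-5)) + v) = 73*√((48/19 + 81/(-5)) - 108) = 73*√((48*(1/19) + 81*(-⅕)) - 108) = 73*√((48/19 - 81/5) - 108) = 73*√(-1299/95 - 108) = 73*√(-11559/95) = 73*(I*√1098105/95) = 73*I*√1098105/95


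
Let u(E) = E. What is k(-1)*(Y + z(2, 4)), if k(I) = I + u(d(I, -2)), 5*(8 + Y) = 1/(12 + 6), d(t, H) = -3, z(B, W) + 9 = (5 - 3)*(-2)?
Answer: 3778/45 ≈ 83.956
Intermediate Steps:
z(B, W) = -13 (z(B, W) = -9 + (5 - 3)*(-2) = -9 + 2*(-2) = -9 - 4 = -13)
Y = -719/90 (Y = -8 + 1/(5*(12 + 6)) = -8 + (⅕)/18 = -8 + (⅕)*(1/18) = -8 + 1/90 = -719/90 ≈ -7.9889)
k(I) = -3 + I (k(I) = I - 3 = -3 + I)
k(-1)*(Y + z(2, 4)) = (-3 - 1)*(-719/90 - 13) = -4*(-1889/90) = 3778/45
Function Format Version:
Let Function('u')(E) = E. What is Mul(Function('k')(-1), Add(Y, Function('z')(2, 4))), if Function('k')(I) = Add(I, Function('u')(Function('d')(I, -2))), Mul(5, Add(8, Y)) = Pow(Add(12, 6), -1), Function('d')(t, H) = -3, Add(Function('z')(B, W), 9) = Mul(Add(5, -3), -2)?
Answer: Rational(3778, 45) ≈ 83.956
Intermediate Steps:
Function('z')(B, W) = -13 (Function('z')(B, W) = Add(-9, Mul(Add(5, -3), -2)) = Add(-9, Mul(2, -2)) = Add(-9, -4) = -13)
Y = Rational(-719, 90) (Y = Add(-8, Mul(Rational(1, 5), Pow(Add(12, 6), -1))) = Add(-8, Mul(Rational(1, 5), Pow(18, -1))) = Add(-8, Mul(Rational(1, 5), Rational(1, 18))) = Add(-8, Rational(1, 90)) = Rational(-719, 90) ≈ -7.9889)
Function('k')(I) = Add(-3, I) (Function('k')(I) = Add(I, -3) = Add(-3, I))
Mul(Function('k')(-1), Add(Y, Function('z')(2, 4))) = Mul(Add(-3, -1), Add(Rational(-719, 90), -13)) = Mul(-4, Rational(-1889, 90)) = Rational(3778, 45)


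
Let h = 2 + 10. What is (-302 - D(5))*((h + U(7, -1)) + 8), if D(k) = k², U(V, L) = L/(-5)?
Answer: -33027/5 ≈ -6605.4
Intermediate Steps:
U(V, L) = -L/5 (U(V, L) = L*(-⅕) = -L/5)
h = 12
(-302 - D(5))*((h + U(7, -1)) + 8) = (-302 - 1*5²)*((12 - ⅕*(-1)) + 8) = (-302 - 1*25)*((12 + ⅕) + 8) = (-302 - 25)*(61/5 + 8) = -327*101/5 = -33027/5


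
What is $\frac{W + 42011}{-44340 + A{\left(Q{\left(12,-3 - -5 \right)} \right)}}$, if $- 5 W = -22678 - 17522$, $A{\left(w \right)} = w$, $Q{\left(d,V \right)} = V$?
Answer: $- \frac{50051}{44338} \approx -1.1289$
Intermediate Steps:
$W = 8040$ ($W = - \frac{-22678 - 17522}{5} = \left(- \frac{1}{5}\right) \left(-40200\right) = 8040$)
$\frac{W + 42011}{-44340 + A{\left(Q{\left(12,-3 - -5 \right)} \right)}} = \frac{8040 + 42011}{-44340 - -2} = \frac{50051}{-44340 + \left(-3 + 5\right)} = \frac{50051}{-44340 + 2} = \frac{50051}{-44338} = 50051 \left(- \frac{1}{44338}\right) = - \frac{50051}{44338}$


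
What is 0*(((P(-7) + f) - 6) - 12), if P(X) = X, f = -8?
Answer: 0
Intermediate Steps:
0*(((P(-7) + f) - 6) - 12) = 0*(((-7 - 8) - 6) - 12) = 0*((-15 - 6) - 12) = 0*(-21 - 12) = 0*(-33) = 0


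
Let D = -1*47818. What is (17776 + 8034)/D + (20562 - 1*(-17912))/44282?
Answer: 174207828/529369169 ≈ 0.32909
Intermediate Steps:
D = -47818
(17776 + 8034)/D + (20562 - 1*(-17912))/44282 = (17776 + 8034)/(-47818) + (20562 - 1*(-17912))/44282 = 25810*(-1/47818) + (20562 + 17912)*(1/44282) = -12905/23909 + 38474*(1/44282) = -12905/23909 + 19237/22141 = 174207828/529369169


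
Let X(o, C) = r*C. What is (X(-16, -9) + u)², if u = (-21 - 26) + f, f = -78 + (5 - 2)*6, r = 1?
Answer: 13456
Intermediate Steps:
X(o, C) = C (X(o, C) = 1*C = C)
f = -60 (f = -78 + 3*6 = -78 + 18 = -60)
u = -107 (u = (-21 - 26) - 60 = -47 - 60 = -107)
(X(-16, -9) + u)² = (-9 - 107)² = (-116)² = 13456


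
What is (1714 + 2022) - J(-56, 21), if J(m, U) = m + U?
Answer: 3771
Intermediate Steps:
J(m, U) = U + m
(1714 + 2022) - J(-56, 21) = (1714 + 2022) - (21 - 56) = 3736 - 1*(-35) = 3736 + 35 = 3771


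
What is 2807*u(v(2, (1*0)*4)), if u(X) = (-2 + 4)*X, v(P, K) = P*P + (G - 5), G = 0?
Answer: -5614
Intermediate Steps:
v(P, K) = -5 + P² (v(P, K) = P*P + (0 - 5) = P² - 5 = -5 + P²)
u(X) = 2*X
2807*u(v(2, (1*0)*4)) = 2807*(2*(-5 + 2²)) = 2807*(2*(-5 + 4)) = 2807*(2*(-1)) = 2807*(-2) = -5614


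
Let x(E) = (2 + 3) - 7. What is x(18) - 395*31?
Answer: -12247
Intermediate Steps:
x(E) = -2 (x(E) = 5 - 7 = -2)
x(18) - 395*31 = -2 - 395*31 = -2 - 12245 = -12247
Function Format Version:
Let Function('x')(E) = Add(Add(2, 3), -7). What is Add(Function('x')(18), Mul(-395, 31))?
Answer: -12247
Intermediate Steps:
Function('x')(E) = -2 (Function('x')(E) = Add(5, -7) = -2)
Add(Function('x')(18), Mul(-395, 31)) = Add(-2, Mul(-395, 31)) = Add(-2, -12245) = -12247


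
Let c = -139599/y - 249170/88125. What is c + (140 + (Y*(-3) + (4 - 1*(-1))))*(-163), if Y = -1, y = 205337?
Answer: -87319008209933/3619064625 ≈ -24128.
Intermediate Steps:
c = -12693196433/3619064625 (c = -139599/205337 - 249170/88125 = -139599*1/205337 - 249170*1/88125 = -139599/205337 - 49834/17625 = -12693196433/3619064625 ≈ -3.5073)
c + (140 + (Y*(-3) + (4 - 1*(-1))))*(-163) = -12693196433/3619064625 + (140 + (-1*(-3) + (4 - 1*(-1))))*(-163) = -12693196433/3619064625 + (140 + (3 + (4 + 1)))*(-163) = -12693196433/3619064625 + (140 + (3 + 5))*(-163) = -12693196433/3619064625 + (140 + 8)*(-163) = -12693196433/3619064625 + 148*(-163) = -12693196433/3619064625 - 24124 = -87319008209933/3619064625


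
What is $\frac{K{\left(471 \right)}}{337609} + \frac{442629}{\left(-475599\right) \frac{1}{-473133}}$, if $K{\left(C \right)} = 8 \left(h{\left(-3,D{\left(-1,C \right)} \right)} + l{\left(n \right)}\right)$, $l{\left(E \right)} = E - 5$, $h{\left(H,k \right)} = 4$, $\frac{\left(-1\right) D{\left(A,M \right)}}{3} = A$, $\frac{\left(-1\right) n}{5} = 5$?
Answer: $\frac{23567627479319507}{53522167597} \approx 4.4033 \cdot 10^{5}$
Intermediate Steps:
$n = -25$ ($n = \left(-5\right) 5 = -25$)
$D{\left(A,M \right)} = - 3 A$
$l{\left(E \right)} = -5 + E$
$K{\left(C \right)} = -208$ ($K{\left(C \right)} = 8 \left(4 - 30\right) = 8 \left(-26\right) = -208$)
$\frac{K{\left(471 \right)}}{337609} + \frac{442629}{\left(-475599\right) \frac{1}{-473133}} = - \frac{208}{337609} + \frac{442629}{\left(-475599\right) \frac{1}{-473133}} = \left(-208\right) \frac{1}{337609} + \frac{442629}{\left(-475599\right) \left(- \frac{1}{473133}\right)} = - \frac{208}{337609} + \frac{442629}{\frac{158533}{157711}} = - \frac{208}{337609} + 442629 \cdot \frac{157711}{158533} = - \frac{208}{337609} + \frac{69807462219}{158533} = \frac{23567627479319507}{53522167597}$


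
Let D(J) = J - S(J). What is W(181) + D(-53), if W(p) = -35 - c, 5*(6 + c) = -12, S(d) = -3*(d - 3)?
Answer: -1238/5 ≈ -247.60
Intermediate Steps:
S(d) = 9 - 3*d (S(d) = -3*(-3 + d) = 9 - 3*d)
c = -42/5 (c = -6 + (1/5)*(-12) = -6 - 12/5 = -42/5 ≈ -8.4000)
D(J) = -9 + 4*J (D(J) = J - (9 - 3*J) = J + (-9 + 3*J) = -9 + 4*J)
W(p) = -133/5 (W(p) = -35 - 1*(-42/5) = -35 + 42/5 = -133/5)
W(181) + D(-53) = -133/5 + (-9 + 4*(-53)) = -133/5 + (-9 - 212) = -133/5 - 221 = -1238/5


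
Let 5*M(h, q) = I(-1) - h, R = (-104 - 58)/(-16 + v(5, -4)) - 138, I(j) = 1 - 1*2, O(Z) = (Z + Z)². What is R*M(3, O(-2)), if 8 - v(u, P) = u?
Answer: 6528/65 ≈ 100.43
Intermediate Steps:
v(u, P) = 8 - u
O(Z) = 4*Z² (O(Z) = (2*Z)² = 4*Z²)
I(j) = -1 (I(j) = 1 - 2 = -1)
R = -1632/13 (R = (-104 - 58)/(-16 + (8 - 1*5)) - 138 = -162/(-16 + (8 - 5)) - 138 = -162/(-16 + 3) - 138 = -162/(-13) - 138 = -162*(-1/13) - 138 = 162/13 - 138 = -1632/13 ≈ -125.54)
M(h, q) = -⅕ - h/5 (M(h, q) = (-1 - h)/5 = -⅕ - h/5)
R*M(3, O(-2)) = -1632*(-⅕ - ⅕*3)/13 = -1632*(-⅕ - ⅗)/13 = -1632/13*(-⅘) = 6528/65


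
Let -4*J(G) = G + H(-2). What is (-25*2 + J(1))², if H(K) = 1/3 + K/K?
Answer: 368449/144 ≈ 2558.7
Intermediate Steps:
H(K) = 4/3 (H(K) = 1*(⅓) + 1 = ⅓ + 1 = 4/3)
J(G) = -⅓ - G/4 (J(G) = -(G + 4/3)/4 = -(4/3 + G)/4 = -⅓ - G/4)
(-25*2 + J(1))² = (-25*2 + (-⅓ - ¼*1))² = (-50 + (-⅓ - ¼))² = (-50 - 7/12)² = (-607/12)² = 368449/144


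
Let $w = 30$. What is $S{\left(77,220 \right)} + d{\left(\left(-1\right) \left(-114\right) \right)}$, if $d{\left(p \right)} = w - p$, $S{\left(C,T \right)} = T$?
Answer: $136$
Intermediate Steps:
$d{\left(p \right)} = 30 - p$
$S{\left(77,220 \right)} + d{\left(\left(-1\right) \left(-114\right) \right)} = 220 + \left(30 - \left(-1\right) \left(-114\right)\right) = 220 + \left(30 - 114\right) = 220 - 84 = 136$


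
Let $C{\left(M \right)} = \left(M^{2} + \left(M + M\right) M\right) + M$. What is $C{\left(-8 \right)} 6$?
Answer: $1104$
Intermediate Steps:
$C{\left(M \right)} = M + 3 M^{2}$ ($C{\left(M \right)} = \left(M^{2} + 2 M M\right) + M = \left(M^{2} + 2 M^{2}\right) + M = 3 M^{2} + M = M + 3 M^{2}$)
$C{\left(-8 \right)} 6 = - 8 \left(1 + 3 \left(-8\right)\right) 6 = - 8 \left(1 - 24\right) 6 = \left(-8\right) \left(-23\right) 6 = 184 \cdot 6 = 1104$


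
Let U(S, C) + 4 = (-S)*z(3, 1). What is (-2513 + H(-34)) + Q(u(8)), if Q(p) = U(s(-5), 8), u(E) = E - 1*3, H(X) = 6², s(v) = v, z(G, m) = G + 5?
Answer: -2441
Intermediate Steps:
z(G, m) = 5 + G
H(X) = 36
u(E) = -3 + E (u(E) = E - 3 = -3 + E)
U(S, C) = -4 - 8*S (U(S, C) = -4 + (-S)*(5 + 3) = -4 - S*8 = -4 - 8*S)
Q(p) = 36 (Q(p) = -4 - 8*(-5) = -4 + 40 = 36)
(-2513 + H(-34)) + Q(u(8)) = (-2513 + 36) + 36 = -2477 + 36 = -2441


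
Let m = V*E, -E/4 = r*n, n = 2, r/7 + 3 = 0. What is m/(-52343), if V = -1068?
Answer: 179424/52343 ≈ 3.4278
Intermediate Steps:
r = -21 (r = -21 + 7*0 = -21 + 0 = -21)
E = 168 (E = -(-84)*2 = -4*(-42) = 168)
m = -179424 (m = -1068*168 = -179424)
m/(-52343) = -179424/(-52343) = -179424*(-1/52343) = 179424/52343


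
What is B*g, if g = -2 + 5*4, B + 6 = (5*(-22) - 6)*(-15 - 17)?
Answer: 66708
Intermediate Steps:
B = 3706 (B = -6 + (5*(-22) - 6)*(-15 - 17) = -6 + (-110 - 6)*(-32) = -6 - 116*(-32) = -6 + 3712 = 3706)
g = 18 (g = -2 + 20 = 18)
B*g = 3706*18 = 66708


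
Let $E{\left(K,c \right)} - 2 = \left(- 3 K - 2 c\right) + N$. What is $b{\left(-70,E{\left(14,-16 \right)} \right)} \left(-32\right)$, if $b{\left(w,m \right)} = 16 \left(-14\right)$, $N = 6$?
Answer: $7168$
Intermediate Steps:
$E{\left(K,c \right)} = 8 - 3 K - 2 c$ ($E{\left(K,c \right)} = 2 - \left(-6 + 2 c + 3 K\right) = 8 - 3 K - 2 c$)
$b{\left(w,m \right)} = -224$
$b{\left(-70,E{\left(14,-16 \right)} \right)} \left(-32\right) = \left(-224\right) \left(-32\right) = 7168$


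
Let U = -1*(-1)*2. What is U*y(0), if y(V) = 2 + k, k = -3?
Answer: -2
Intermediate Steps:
y(V) = -1 (y(V) = 2 - 3 = -1)
U = 2 (U = 1*2 = 2)
U*y(0) = 2*(-1) = -2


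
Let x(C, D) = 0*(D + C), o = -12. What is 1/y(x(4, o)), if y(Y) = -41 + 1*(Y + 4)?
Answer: -1/37 ≈ -0.027027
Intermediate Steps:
x(C, D) = 0 (x(C, D) = 0*(C + D) = 0)
y(Y) = -37 + Y (y(Y) = -41 + 1*(4 + Y) = -41 + (4 + Y) = -37 + Y)
1/y(x(4, o)) = 1/(-37 + 0) = 1/(-37) = -1/37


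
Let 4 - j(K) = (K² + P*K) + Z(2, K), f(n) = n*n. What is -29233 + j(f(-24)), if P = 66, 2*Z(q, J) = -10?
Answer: -399016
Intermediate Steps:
Z(q, J) = -5 (Z(q, J) = (½)*(-10) = -5)
f(n) = n²
j(K) = 9 - K² - 66*K (j(K) = 4 - ((K² + 66*K) - 5) = 4 - (-5 + K² + 66*K) = 4 + (5 - K² - 66*K) = 9 - K² - 66*K)
-29233 + j(f(-24)) = -29233 + (9 - ((-24)²)² - 66*(-24)²) = -29233 + (9 - 1*576² - 66*576) = -29233 + (9 - 1*331776 - 38016) = -29233 + (9 - 331776 - 38016) = -29233 - 369783 = -399016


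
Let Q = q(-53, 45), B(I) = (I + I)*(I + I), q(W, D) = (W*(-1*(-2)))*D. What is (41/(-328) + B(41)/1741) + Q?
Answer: -66384509/13928 ≈ -4766.3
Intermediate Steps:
q(W, D) = 2*D*W (q(W, D) = (W*2)*D = (2*W)*D = 2*D*W)
B(I) = 4*I² (B(I) = (2*I)*(2*I) = 4*I²)
Q = -4770 (Q = 2*45*(-53) = -4770)
(41/(-328) + B(41)/1741) + Q = (41/(-328) + (4*41²)/1741) - 4770 = (41*(-1/328) + (4*1681)*(1/1741)) - 4770 = (-⅛ + 6724*(1/1741)) - 4770 = (-⅛ + 6724/1741) - 4770 = 52051/13928 - 4770 = -66384509/13928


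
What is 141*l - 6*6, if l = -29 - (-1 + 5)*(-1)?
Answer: -3561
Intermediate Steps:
l = -25 (l = -29 - 4*(-1) = -29 - 1*(-4) = -29 + 4 = -25)
141*l - 6*6 = 141*(-25) - 6*6 = -3525 - 36 = -3561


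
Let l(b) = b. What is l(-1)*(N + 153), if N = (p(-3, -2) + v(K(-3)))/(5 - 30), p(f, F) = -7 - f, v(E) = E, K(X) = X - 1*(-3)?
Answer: -3829/25 ≈ -153.16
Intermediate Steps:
K(X) = 3 + X (K(X) = X + 3 = 3 + X)
N = 4/25 (N = ((-7 - 1*(-3)) + (3 - 3))/(5 - 30) = ((-7 + 3) + 0)/(-25) = (-4 + 0)*(-1/25) = -4*(-1/25) = 4/25 ≈ 0.16000)
l(-1)*(N + 153) = -(4/25 + 153) = -1*3829/25 = -3829/25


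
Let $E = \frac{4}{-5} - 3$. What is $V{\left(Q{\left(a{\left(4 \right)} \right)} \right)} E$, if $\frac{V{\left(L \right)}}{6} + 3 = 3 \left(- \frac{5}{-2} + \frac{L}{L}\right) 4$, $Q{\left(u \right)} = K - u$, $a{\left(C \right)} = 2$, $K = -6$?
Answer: $- \frac{4446}{5} \approx -889.2$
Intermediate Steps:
$Q{\left(u \right)} = -6 - u$
$V{\left(L \right)} = 234$ ($V{\left(L \right)} = -18 + 6 \cdot 3 \left(- \frac{5}{-2} + \frac{L}{L}\right) 4 = -18 + 6 \cdot 3 \left(\left(-5\right) \left(- \frac{1}{2}\right) + 1\right) 4 = -18 + 6 \cdot 3 \left(\frac{5}{2} + 1\right) 4 = -18 + 6 \cdot 3 \cdot \frac{7}{2} \cdot 4 = -18 + 6 \cdot \frac{21}{2} \cdot 4 = -18 + 6 \cdot 42 = -18 + 252 = 234$)
$E = - \frac{19}{5}$ ($E = 4 \left(- \frac{1}{5}\right) - 3 = - \frac{4}{5} - 3 = - \frac{19}{5} \approx -3.8$)
$V{\left(Q{\left(a{\left(4 \right)} \right)} \right)} E = 234 \left(- \frac{19}{5}\right) = - \frac{4446}{5}$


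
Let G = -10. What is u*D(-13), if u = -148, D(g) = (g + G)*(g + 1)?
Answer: -40848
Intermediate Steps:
D(g) = (1 + g)*(-10 + g) (D(g) = (g - 10)*(g + 1) = (-10 + g)*(1 + g) = (1 + g)*(-10 + g))
u*D(-13) = -148*(-10 + (-13)**2 - 9*(-13)) = -148*(-10 + 169 + 117) = -148*276 = -40848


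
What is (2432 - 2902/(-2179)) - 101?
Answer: 5082151/2179 ≈ 2332.3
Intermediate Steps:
(2432 - 2902/(-2179)) - 101 = (2432 - 2902*(-1/2179)) - 101 = (2432 + 2902/2179) - 101 = 5302230/2179 - 101 = 5082151/2179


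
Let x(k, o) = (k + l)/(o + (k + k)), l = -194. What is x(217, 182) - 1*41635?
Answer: -25647137/616 ≈ -41635.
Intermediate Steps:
x(k, o) = (-194 + k)/(o + 2*k) (x(k, o) = (k - 194)/(o + (k + k)) = (-194 + k)/(o + 2*k))
x(217, 182) - 1*41635 = (-194 + 217)/(182 + 2*217) - 1*41635 = 23/(182 + 434) - 41635 = 23/616 - 41635 = -25647137/616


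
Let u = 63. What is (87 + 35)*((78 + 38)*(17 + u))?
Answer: 1132160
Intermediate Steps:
(87 + 35)*((78 + 38)*(17 + u)) = (87 + 35)*((78 + 38)*(17 + 63)) = 122*(116*80) = 122*9280 = 1132160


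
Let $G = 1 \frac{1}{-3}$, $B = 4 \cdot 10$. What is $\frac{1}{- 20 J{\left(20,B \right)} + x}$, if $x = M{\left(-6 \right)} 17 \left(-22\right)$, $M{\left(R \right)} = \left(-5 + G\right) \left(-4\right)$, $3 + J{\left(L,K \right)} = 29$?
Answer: $- \frac{3}{25496} \approx -0.00011767$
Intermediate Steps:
$B = 40$
$J{\left(L,K \right)} = 26$ ($J{\left(L,K \right)} = -3 + 29 = 26$)
$G = - \frac{1}{3}$ ($G = 1 \left(- \frac{1}{3}\right) = - \frac{1}{3} \approx -0.33333$)
$M{\left(R \right)} = \frac{64}{3}$ ($M{\left(R \right)} = \left(-5 - \frac{1}{3}\right) \left(-4\right) = \left(- \frac{16}{3}\right) \left(-4\right) = \frac{64}{3}$)
$x = - \frac{23936}{3}$ ($x = \frac{64}{3} \cdot 17 \left(-22\right) = \frac{1088}{3} \left(-22\right) = - \frac{23936}{3} \approx -7978.7$)
$\frac{1}{- 20 J{\left(20,B \right)} + x} = \frac{1}{\left(-20\right) 26 - \frac{23936}{3}} = \frac{1}{-520 - \frac{23936}{3}} = \frac{1}{- \frac{25496}{3}} = - \frac{3}{25496}$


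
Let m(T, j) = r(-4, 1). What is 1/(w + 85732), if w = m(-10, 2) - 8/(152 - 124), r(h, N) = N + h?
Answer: 7/600101 ≈ 1.1665e-5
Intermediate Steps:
m(T, j) = -3 (m(T, j) = 1 - 4 = -3)
w = -23/7 (w = -3 - 8/(152 - 124) = -3 - 8/28 = -3 + (1/28)*(-8) = -3 - 2/7 = -23/7 ≈ -3.2857)
1/(w + 85732) = 1/(-23/7 + 85732) = 1/(600101/7) = 7/600101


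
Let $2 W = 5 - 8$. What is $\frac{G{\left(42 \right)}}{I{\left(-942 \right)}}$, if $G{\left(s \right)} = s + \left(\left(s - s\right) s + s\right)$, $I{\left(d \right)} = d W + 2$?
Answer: $\frac{84}{1415} \approx 0.059364$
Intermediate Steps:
$W = - \frac{3}{2}$ ($W = \frac{5 - 8}{2} = \frac{1}{2} \left(-3\right) = - \frac{3}{2} \approx -1.5$)
$I{\left(d \right)} = 2 - \frac{3 d}{2}$ ($I{\left(d \right)} = d \left(- \frac{3}{2}\right) + 2 = - \frac{3 d}{2} + 2 = 2 - \frac{3 d}{2}$)
$G{\left(s \right)} = 2 s$ ($G{\left(s \right)} = s + \left(0 s + s\right) = s + \left(0 + s\right) = s + s = 2 s$)
$\frac{G{\left(42 \right)}}{I{\left(-942 \right)}} = \frac{2 \cdot 42}{2 - -1413} = \frac{84}{2 + 1413} = \frac{84}{1415}$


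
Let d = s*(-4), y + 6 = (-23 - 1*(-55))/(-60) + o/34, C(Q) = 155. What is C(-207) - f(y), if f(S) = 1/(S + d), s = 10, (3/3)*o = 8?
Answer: 1830185/11806 ≈ 155.02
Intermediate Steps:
o = 8
y = -1606/255 (y = -6 + ((-23 - 1*(-55))/(-60) + 8/34) = -6 + ((-23 + 55)*(-1/60) + 8*(1/34)) = -6 + (32*(-1/60) + 4/17) = -6 + (-8/15 + 4/17) = -6 - 76/255 = -1606/255 ≈ -6.2980)
d = -40 (d = 10*(-4) = -40)
f(S) = 1/(-40 + S) (f(S) = 1/(S - 40) = 1/(-40 + S))
C(-207) - f(y) = 155 - 1/(-40 - 1606/255) = 155 - 1/(-11806/255) = 155 - 1*(-255/11806) = 155 + 255/11806 = 1830185/11806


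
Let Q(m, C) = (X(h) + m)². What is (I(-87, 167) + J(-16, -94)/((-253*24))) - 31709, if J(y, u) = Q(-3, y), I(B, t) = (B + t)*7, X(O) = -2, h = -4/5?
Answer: -189136753/6072 ≈ -31149.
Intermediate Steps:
h = -⅘ (h = -4*⅕ = -⅘ ≈ -0.80000)
Q(m, C) = (-2 + m)²
I(B, t) = 7*B + 7*t
J(y, u) = 25 (J(y, u) = (-2 - 3)² = (-5)² = 25)
(I(-87, 167) + J(-16, -94)/((-253*24))) - 31709 = ((7*(-87) + 7*167) + 25/((-253*24))) - 31709 = ((-609 + 1169) + 25/(-6072)) - 31709 = (560 + 25*(-1/6072)) - 31709 = (560 - 25/6072) - 31709 = 3400295/6072 - 31709 = -189136753/6072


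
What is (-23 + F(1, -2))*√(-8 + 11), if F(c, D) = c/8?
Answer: -183*√3/8 ≈ -39.621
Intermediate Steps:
F(c, D) = c/8 (F(c, D) = c*(⅛) = c/8)
(-23 + F(1, -2))*√(-8 + 11) = (-23 + (⅛)*1)*√(-8 + 11) = (-23 + ⅛)*√3 = -183*√3/8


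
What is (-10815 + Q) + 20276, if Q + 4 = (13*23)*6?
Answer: 11251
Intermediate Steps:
Q = 1790 (Q = -4 + (13*23)*6 = -4 + 299*6 = -4 + 1794 = 1790)
(-10815 + Q) + 20276 = (-10815 + 1790) + 20276 = -9025 + 20276 = 11251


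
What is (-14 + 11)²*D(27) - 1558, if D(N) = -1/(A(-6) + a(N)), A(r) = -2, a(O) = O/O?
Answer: -1549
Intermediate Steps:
a(O) = 1
D(N) = 1 (D(N) = -1/(-2 + 1) = -1/(-1) = -1*(-1) = 1)
(-14 + 11)²*D(27) - 1558 = (-14 + 11)²*1 - 1558 = (-3)²*1 - 1558 = 9*1 - 1558 = 9 - 1558 = -1549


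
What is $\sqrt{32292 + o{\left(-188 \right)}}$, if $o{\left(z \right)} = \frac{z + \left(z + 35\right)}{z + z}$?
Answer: $\frac{\sqrt{1141360502}}{188} \approx 179.7$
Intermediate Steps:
$o{\left(z \right)} = \frac{35 + 2 z}{2 z}$ ($o{\left(z \right)} = \frac{z + \left(35 + z\right)}{2 z} = \left(35 + 2 z\right) \frac{1}{2 z} = \frac{35 + 2 z}{2 z}$)
$\sqrt{32292 + o{\left(-188 \right)}} = \sqrt{32292 + \frac{\frac{35}{2} - 188}{-188}} = \sqrt{32292 - - \frac{341}{376}} = \sqrt{32292 + \frac{341}{376}} = \sqrt{\frac{12142133}{376}} = \frac{\sqrt{1141360502}}{188}$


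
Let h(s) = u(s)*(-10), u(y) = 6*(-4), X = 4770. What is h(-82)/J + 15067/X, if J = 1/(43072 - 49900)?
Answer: -7816679333/4770 ≈ -1.6387e+6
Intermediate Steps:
u(y) = -24
J = -1/6828 (J = 1/(-6828) = -1/6828 ≈ -0.00014646)
h(s) = 240 (h(s) = -24*(-10) = 240)
h(-82)/J + 15067/X = 240/(-1/6828) + 15067/4770 = 240*(-6828) + 15067*(1/4770) = -1638720 + 15067/4770 = -7816679333/4770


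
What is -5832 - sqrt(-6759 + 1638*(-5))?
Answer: -5832 - 3*I*sqrt(1661) ≈ -5832.0 - 122.27*I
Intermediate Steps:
-5832 - sqrt(-6759 + 1638*(-5)) = -5832 - sqrt(-6759 - 8190) = -5832 - sqrt(-14949) = -5832 - 3*I*sqrt(1661)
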